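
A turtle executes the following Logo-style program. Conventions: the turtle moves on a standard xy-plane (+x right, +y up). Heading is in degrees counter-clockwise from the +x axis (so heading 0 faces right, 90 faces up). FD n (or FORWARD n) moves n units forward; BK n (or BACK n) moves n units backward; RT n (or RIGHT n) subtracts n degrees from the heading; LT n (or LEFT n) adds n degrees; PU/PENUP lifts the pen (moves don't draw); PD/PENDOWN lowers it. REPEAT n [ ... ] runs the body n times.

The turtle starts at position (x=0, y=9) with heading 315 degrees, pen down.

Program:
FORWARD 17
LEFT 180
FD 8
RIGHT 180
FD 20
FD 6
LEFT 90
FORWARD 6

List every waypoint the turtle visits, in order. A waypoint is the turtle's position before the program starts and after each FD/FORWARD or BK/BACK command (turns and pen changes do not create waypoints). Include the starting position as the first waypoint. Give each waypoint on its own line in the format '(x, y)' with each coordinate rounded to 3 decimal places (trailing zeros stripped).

Answer: (0, 9)
(12.021, -3.021)
(6.364, 2.636)
(20.506, -11.506)
(24.749, -15.749)
(28.991, -11.506)

Derivation:
Executing turtle program step by step:
Start: pos=(0,9), heading=315, pen down
FD 17: (0,9) -> (12.021,-3.021) [heading=315, draw]
LT 180: heading 315 -> 135
FD 8: (12.021,-3.021) -> (6.364,2.636) [heading=135, draw]
RT 180: heading 135 -> 315
FD 20: (6.364,2.636) -> (20.506,-11.506) [heading=315, draw]
FD 6: (20.506,-11.506) -> (24.749,-15.749) [heading=315, draw]
LT 90: heading 315 -> 45
FD 6: (24.749,-15.749) -> (28.991,-11.506) [heading=45, draw]
Final: pos=(28.991,-11.506), heading=45, 5 segment(s) drawn
Waypoints (6 total):
(0, 9)
(12.021, -3.021)
(6.364, 2.636)
(20.506, -11.506)
(24.749, -15.749)
(28.991, -11.506)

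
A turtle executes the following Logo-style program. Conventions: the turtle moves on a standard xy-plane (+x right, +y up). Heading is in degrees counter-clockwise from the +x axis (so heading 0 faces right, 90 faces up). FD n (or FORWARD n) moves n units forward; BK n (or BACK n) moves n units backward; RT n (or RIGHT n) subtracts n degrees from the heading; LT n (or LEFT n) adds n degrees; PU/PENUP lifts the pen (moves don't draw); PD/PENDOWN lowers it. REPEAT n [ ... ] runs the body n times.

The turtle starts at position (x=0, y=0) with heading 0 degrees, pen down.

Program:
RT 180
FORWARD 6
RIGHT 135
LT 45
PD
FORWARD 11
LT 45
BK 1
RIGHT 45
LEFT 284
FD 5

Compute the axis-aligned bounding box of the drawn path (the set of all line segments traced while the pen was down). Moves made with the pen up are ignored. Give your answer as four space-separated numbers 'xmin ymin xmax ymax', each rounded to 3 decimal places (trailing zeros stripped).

Executing turtle program step by step:
Start: pos=(0,0), heading=0, pen down
RT 180: heading 0 -> 180
FD 6: (0,0) -> (-6,0) [heading=180, draw]
RT 135: heading 180 -> 45
LT 45: heading 45 -> 90
PD: pen down
FD 11: (-6,0) -> (-6,11) [heading=90, draw]
LT 45: heading 90 -> 135
BK 1: (-6,11) -> (-5.293,10.293) [heading=135, draw]
RT 45: heading 135 -> 90
LT 284: heading 90 -> 14
FD 5: (-5.293,10.293) -> (-0.441,11.503) [heading=14, draw]
Final: pos=(-0.441,11.503), heading=14, 4 segment(s) drawn

Segment endpoints: x in {-6, -6, -5.293, -0.441, 0}, y in {0, 0, 10.293, 11, 11.503}
xmin=-6, ymin=0, xmax=0, ymax=11.503

Answer: -6 0 0 11.503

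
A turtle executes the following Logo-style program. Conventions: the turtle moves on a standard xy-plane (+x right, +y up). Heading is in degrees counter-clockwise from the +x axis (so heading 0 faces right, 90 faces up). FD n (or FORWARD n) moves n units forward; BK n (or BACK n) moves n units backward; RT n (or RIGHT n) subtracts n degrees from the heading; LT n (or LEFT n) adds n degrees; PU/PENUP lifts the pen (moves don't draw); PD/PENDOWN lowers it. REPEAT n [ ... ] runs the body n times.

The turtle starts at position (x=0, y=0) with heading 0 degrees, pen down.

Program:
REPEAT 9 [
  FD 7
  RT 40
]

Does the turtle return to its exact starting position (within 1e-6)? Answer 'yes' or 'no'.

Executing turtle program step by step:
Start: pos=(0,0), heading=0, pen down
REPEAT 9 [
  -- iteration 1/9 --
  FD 7: (0,0) -> (7,0) [heading=0, draw]
  RT 40: heading 0 -> 320
  -- iteration 2/9 --
  FD 7: (7,0) -> (12.362,-4.5) [heading=320, draw]
  RT 40: heading 320 -> 280
  -- iteration 3/9 --
  FD 7: (12.362,-4.5) -> (13.578,-11.393) [heading=280, draw]
  RT 40: heading 280 -> 240
  -- iteration 4/9 --
  FD 7: (13.578,-11.393) -> (10.078,-17.455) [heading=240, draw]
  RT 40: heading 240 -> 200
  -- iteration 5/9 --
  FD 7: (10.078,-17.455) -> (3.5,-19.849) [heading=200, draw]
  RT 40: heading 200 -> 160
  -- iteration 6/9 --
  FD 7: (3.5,-19.849) -> (-3.078,-17.455) [heading=160, draw]
  RT 40: heading 160 -> 120
  -- iteration 7/9 --
  FD 7: (-3.078,-17.455) -> (-6.578,-11.393) [heading=120, draw]
  RT 40: heading 120 -> 80
  -- iteration 8/9 --
  FD 7: (-6.578,-11.393) -> (-5.362,-4.5) [heading=80, draw]
  RT 40: heading 80 -> 40
  -- iteration 9/9 --
  FD 7: (-5.362,-4.5) -> (0,0) [heading=40, draw]
  RT 40: heading 40 -> 0
]
Final: pos=(0,0), heading=0, 9 segment(s) drawn

Start position: (0, 0)
Final position: (0, 0)
Distance = 0; < 1e-6 -> CLOSED

Answer: yes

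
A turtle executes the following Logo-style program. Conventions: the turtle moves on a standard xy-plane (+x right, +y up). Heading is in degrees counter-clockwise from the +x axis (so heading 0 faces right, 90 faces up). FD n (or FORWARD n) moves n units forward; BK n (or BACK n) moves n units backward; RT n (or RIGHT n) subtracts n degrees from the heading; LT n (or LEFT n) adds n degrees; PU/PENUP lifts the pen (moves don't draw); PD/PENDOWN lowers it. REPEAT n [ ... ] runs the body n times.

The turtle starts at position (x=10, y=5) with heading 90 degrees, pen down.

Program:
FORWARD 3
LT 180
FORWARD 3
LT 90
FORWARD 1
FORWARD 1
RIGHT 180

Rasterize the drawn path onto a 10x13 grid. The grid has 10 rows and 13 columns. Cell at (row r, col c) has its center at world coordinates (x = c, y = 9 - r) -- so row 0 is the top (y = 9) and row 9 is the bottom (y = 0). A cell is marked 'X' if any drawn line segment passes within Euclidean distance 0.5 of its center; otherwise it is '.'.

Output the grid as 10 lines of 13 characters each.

Answer: .............
..........X..
..........X..
..........X..
..........XXX
.............
.............
.............
.............
.............

Derivation:
Segment 0: (10,5) -> (10,8)
Segment 1: (10,8) -> (10,5)
Segment 2: (10,5) -> (11,5)
Segment 3: (11,5) -> (12,5)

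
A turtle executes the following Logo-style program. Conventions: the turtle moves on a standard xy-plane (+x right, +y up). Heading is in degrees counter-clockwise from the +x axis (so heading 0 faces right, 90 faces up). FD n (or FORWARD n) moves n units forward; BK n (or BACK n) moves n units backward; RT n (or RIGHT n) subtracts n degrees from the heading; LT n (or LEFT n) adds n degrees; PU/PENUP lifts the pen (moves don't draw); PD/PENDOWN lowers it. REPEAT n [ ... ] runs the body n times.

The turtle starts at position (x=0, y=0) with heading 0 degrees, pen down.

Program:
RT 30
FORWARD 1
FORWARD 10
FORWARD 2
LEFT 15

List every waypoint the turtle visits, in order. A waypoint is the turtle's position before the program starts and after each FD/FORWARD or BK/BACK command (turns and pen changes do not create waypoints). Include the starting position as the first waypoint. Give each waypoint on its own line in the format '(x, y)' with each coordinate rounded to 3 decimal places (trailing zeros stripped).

Answer: (0, 0)
(0.866, -0.5)
(9.526, -5.5)
(11.258, -6.5)

Derivation:
Executing turtle program step by step:
Start: pos=(0,0), heading=0, pen down
RT 30: heading 0 -> 330
FD 1: (0,0) -> (0.866,-0.5) [heading=330, draw]
FD 10: (0.866,-0.5) -> (9.526,-5.5) [heading=330, draw]
FD 2: (9.526,-5.5) -> (11.258,-6.5) [heading=330, draw]
LT 15: heading 330 -> 345
Final: pos=(11.258,-6.5), heading=345, 3 segment(s) drawn
Waypoints (4 total):
(0, 0)
(0.866, -0.5)
(9.526, -5.5)
(11.258, -6.5)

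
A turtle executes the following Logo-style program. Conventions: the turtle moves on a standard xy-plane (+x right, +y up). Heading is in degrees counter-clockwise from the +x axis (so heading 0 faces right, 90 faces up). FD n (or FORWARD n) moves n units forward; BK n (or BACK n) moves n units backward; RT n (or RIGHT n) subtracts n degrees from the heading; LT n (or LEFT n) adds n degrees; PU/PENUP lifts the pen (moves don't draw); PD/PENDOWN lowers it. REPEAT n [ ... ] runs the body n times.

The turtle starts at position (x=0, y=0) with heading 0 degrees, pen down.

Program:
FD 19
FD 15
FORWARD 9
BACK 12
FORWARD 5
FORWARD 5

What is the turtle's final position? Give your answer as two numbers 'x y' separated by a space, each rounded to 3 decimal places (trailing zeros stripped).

Executing turtle program step by step:
Start: pos=(0,0), heading=0, pen down
FD 19: (0,0) -> (19,0) [heading=0, draw]
FD 15: (19,0) -> (34,0) [heading=0, draw]
FD 9: (34,0) -> (43,0) [heading=0, draw]
BK 12: (43,0) -> (31,0) [heading=0, draw]
FD 5: (31,0) -> (36,0) [heading=0, draw]
FD 5: (36,0) -> (41,0) [heading=0, draw]
Final: pos=(41,0), heading=0, 6 segment(s) drawn

Answer: 41 0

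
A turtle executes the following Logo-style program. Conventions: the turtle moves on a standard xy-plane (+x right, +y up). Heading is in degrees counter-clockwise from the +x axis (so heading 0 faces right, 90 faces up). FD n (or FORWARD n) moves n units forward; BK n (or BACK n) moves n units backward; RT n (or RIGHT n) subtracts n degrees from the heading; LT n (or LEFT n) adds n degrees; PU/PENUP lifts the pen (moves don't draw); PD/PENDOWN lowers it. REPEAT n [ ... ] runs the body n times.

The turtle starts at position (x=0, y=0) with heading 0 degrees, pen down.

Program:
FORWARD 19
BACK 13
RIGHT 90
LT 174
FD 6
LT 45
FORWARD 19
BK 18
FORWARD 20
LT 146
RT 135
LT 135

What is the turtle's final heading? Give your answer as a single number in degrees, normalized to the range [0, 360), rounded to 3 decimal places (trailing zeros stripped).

Answer: 275

Derivation:
Executing turtle program step by step:
Start: pos=(0,0), heading=0, pen down
FD 19: (0,0) -> (19,0) [heading=0, draw]
BK 13: (19,0) -> (6,0) [heading=0, draw]
RT 90: heading 0 -> 270
LT 174: heading 270 -> 84
FD 6: (6,0) -> (6.627,5.967) [heading=84, draw]
LT 45: heading 84 -> 129
FD 19: (6.627,5.967) -> (-5.33,20.733) [heading=129, draw]
BK 18: (-5.33,20.733) -> (5.998,6.744) [heading=129, draw]
FD 20: (5.998,6.744) -> (-6.589,22.287) [heading=129, draw]
LT 146: heading 129 -> 275
RT 135: heading 275 -> 140
LT 135: heading 140 -> 275
Final: pos=(-6.589,22.287), heading=275, 6 segment(s) drawn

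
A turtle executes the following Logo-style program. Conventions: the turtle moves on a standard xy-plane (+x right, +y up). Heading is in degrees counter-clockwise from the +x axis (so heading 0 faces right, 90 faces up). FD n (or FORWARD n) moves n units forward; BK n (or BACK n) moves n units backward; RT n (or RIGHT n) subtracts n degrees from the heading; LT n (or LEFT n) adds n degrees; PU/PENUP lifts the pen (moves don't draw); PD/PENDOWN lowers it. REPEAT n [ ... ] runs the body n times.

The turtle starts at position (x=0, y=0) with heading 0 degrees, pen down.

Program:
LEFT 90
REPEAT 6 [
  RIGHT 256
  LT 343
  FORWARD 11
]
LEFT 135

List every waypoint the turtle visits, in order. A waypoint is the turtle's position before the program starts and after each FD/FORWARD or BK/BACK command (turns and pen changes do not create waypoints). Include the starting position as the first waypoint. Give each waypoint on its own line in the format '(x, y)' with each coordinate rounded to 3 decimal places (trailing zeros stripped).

Answer: (0, 0)
(-10.985, 0.576)
(-12.135, -10.364)
(-1.27, -12.085)
(1.017, -1.325)
(-9.608, 1.522)
(-13.008, -8.94)

Derivation:
Executing turtle program step by step:
Start: pos=(0,0), heading=0, pen down
LT 90: heading 0 -> 90
REPEAT 6 [
  -- iteration 1/6 --
  RT 256: heading 90 -> 194
  LT 343: heading 194 -> 177
  FD 11: (0,0) -> (-10.985,0.576) [heading=177, draw]
  -- iteration 2/6 --
  RT 256: heading 177 -> 281
  LT 343: heading 281 -> 264
  FD 11: (-10.985,0.576) -> (-12.135,-10.364) [heading=264, draw]
  -- iteration 3/6 --
  RT 256: heading 264 -> 8
  LT 343: heading 8 -> 351
  FD 11: (-12.135,-10.364) -> (-1.27,-12.085) [heading=351, draw]
  -- iteration 4/6 --
  RT 256: heading 351 -> 95
  LT 343: heading 95 -> 78
  FD 11: (-1.27,-12.085) -> (1.017,-1.325) [heading=78, draw]
  -- iteration 5/6 --
  RT 256: heading 78 -> 182
  LT 343: heading 182 -> 165
  FD 11: (1.017,-1.325) -> (-9.608,1.522) [heading=165, draw]
  -- iteration 6/6 --
  RT 256: heading 165 -> 269
  LT 343: heading 269 -> 252
  FD 11: (-9.608,1.522) -> (-13.008,-8.94) [heading=252, draw]
]
LT 135: heading 252 -> 27
Final: pos=(-13.008,-8.94), heading=27, 6 segment(s) drawn
Waypoints (7 total):
(0, 0)
(-10.985, 0.576)
(-12.135, -10.364)
(-1.27, -12.085)
(1.017, -1.325)
(-9.608, 1.522)
(-13.008, -8.94)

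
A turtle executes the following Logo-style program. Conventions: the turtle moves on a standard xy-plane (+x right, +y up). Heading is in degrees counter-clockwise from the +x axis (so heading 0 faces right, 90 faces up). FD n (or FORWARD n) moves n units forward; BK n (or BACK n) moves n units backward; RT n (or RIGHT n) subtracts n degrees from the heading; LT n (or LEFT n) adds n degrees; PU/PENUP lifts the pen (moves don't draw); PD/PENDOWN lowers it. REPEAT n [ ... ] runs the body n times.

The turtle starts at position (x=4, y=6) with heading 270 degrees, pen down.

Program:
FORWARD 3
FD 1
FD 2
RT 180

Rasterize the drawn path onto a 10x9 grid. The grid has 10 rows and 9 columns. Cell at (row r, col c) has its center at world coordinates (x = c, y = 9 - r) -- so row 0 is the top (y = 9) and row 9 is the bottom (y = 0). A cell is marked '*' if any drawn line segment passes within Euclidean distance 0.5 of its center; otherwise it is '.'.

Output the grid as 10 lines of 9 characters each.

Segment 0: (4,6) -> (4,3)
Segment 1: (4,3) -> (4,2)
Segment 2: (4,2) -> (4,0)

Answer: .........
.........
.........
....*....
....*....
....*....
....*....
....*....
....*....
....*....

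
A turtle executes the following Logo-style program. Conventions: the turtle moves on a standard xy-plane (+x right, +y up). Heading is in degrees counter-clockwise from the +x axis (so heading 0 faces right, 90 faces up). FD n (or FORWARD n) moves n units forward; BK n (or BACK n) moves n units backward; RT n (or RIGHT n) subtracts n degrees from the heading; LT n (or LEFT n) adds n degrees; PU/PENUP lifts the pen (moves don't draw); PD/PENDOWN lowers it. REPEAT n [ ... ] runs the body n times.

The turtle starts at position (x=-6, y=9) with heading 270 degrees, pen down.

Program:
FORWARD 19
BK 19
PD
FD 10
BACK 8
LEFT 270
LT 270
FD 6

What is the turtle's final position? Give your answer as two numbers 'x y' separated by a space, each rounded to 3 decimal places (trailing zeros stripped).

Answer: -6 13

Derivation:
Executing turtle program step by step:
Start: pos=(-6,9), heading=270, pen down
FD 19: (-6,9) -> (-6,-10) [heading=270, draw]
BK 19: (-6,-10) -> (-6,9) [heading=270, draw]
PD: pen down
FD 10: (-6,9) -> (-6,-1) [heading=270, draw]
BK 8: (-6,-1) -> (-6,7) [heading=270, draw]
LT 270: heading 270 -> 180
LT 270: heading 180 -> 90
FD 6: (-6,7) -> (-6,13) [heading=90, draw]
Final: pos=(-6,13), heading=90, 5 segment(s) drawn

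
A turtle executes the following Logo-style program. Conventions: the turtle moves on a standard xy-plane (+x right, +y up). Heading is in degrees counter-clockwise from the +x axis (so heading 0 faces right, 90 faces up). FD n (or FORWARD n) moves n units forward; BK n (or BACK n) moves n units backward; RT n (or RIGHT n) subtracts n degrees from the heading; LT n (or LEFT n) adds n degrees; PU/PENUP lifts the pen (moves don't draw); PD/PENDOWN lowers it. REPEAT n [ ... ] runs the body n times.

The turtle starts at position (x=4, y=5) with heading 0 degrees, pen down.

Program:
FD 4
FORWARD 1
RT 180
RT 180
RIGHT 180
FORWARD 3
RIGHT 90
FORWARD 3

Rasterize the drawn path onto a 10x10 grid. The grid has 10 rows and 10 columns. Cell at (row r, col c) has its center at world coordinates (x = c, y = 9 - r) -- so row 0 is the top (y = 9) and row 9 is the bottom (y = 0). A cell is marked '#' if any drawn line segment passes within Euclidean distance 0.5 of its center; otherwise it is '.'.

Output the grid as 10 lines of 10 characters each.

Segment 0: (4,5) -> (8,5)
Segment 1: (8,5) -> (9,5)
Segment 2: (9,5) -> (6,5)
Segment 3: (6,5) -> (6,8)

Answer: ..........
......#...
......#...
......#...
....######
..........
..........
..........
..........
..........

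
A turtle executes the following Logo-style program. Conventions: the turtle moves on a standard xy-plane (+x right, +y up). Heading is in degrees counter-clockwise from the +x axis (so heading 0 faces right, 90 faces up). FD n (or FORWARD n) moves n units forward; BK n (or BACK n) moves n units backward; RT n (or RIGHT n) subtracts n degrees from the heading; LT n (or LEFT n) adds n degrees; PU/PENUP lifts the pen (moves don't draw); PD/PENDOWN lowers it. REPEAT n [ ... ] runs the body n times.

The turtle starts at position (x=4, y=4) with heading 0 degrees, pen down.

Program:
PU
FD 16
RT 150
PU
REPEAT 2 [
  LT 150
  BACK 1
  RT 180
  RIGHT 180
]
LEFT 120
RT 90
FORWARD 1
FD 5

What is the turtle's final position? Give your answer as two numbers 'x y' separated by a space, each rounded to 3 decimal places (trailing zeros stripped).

Executing turtle program step by step:
Start: pos=(4,4), heading=0, pen down
PU: pen up
FD 16: (4,4) -> (20,4) [heading=0, move]
RT 150: heading 0 -> 210
PU: pen up
REPEAT 2 [
  -- iteration 1/2 --
  LT 150: heading 210 -> 0
  BK 1: (20,4) -> (19,4) [heading=0, move]
  RT 180: heading 0 -> 180
  RT 180: heading 180 -> 0
  -- iteration 2/2 --
  LT 150: heading 0 -> 150
  BK 1: (19,4) -> (19.866,3.5) [heading=150, move]
  RT 180: heading 150 -> 330
  RT 180: heading 330 -> 150
]
LT 120: heading 150 -> 270
RT 90: heading 270 -> 180
FD 1: (19.866,3.5) -> (18.866,3.5) [heading=180, move]
FD 5: (18.866,3.5) -> (13.866,3.5) [heading=180, move]
Final: pos=(13.866,3.5), heading=180, 0 segment(s) drawn

Answer: 13.866 3.5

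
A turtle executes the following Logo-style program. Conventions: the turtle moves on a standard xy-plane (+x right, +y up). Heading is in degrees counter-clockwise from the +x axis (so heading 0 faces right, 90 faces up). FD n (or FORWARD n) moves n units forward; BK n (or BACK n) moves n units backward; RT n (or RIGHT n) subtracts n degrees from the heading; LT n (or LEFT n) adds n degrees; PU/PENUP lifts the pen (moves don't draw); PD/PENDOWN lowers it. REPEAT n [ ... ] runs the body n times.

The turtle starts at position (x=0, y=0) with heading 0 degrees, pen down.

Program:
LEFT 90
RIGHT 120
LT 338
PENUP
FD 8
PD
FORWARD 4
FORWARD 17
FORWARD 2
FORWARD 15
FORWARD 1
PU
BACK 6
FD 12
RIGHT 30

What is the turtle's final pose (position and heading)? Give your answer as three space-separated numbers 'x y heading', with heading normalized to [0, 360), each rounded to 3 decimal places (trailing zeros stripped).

Executing turtle program step by step:
Start: pos=(0,0), heading=0, pen down
LT 90: heading 0 -> 90
RT 120: heading 90 -> 330
LT 338: heading 330 -> 308
PU: pen up
FD 8: (0,0) -> (4.925,-6.304) [heading=308, move]
PD: pen down
FD 4: (4.925,-6.304) -> (7.388,-9.456) [heading=308, draw]
FD 17: (7.388,-9.456) -> (17.854,-22.852) [heading=308, draw]
FD 2: (17.854,-22.852) -> (19.086,-24.428) [heading=308, draw]
FD 15: (19.086,-24.428) -> (28.32,-36.248) [heading=308, draw]
FD 1: (28.32,-36.248) -> (28.936,-37.037) [heading=308, draw]
PU: pen up
BK 6: (28.936,-37.037) -> (25.242,-32.308) [heading=308, move]
FD 12: (25.242,-32.308) -> (32.63,-41.765) [heading=308, move]
RT 30: heading 308 -> 278
Final: pos=(32.63,-41.765), heading=278, 5 segment(s) drawn

Answer: 32.63 -41.765 278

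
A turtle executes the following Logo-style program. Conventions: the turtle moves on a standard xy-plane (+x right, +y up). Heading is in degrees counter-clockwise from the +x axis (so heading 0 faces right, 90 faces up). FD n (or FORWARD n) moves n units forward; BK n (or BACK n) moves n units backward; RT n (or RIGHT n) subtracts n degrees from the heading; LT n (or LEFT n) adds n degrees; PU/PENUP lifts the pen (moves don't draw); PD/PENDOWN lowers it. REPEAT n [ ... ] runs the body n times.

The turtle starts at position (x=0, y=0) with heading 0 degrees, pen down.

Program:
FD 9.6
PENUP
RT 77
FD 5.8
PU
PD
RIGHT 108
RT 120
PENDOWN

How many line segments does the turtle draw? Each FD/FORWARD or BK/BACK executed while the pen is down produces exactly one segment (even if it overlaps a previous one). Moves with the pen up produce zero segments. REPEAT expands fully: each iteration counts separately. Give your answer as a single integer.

Executing turtle program step by step:
Start: pos=(0,0), heading=0, pen down
FD 9.6: (0,0) -> (9.6,0) [heading=0, draw]
PU: pen up
RT 77: heading 0 -> 283
FD 5.8: (9.6,0) -> (10.905,-5.651) [heading=283, move]
PU: pen up
PD: pen down
RT 108: heading 283 -> 175
RT 120: heading 175 -> 55
PD: pen down
Final: pos=(10.905,-5.651), heading=55, 1 segment(s) drawn
Segments drawn: 1

Answer: 1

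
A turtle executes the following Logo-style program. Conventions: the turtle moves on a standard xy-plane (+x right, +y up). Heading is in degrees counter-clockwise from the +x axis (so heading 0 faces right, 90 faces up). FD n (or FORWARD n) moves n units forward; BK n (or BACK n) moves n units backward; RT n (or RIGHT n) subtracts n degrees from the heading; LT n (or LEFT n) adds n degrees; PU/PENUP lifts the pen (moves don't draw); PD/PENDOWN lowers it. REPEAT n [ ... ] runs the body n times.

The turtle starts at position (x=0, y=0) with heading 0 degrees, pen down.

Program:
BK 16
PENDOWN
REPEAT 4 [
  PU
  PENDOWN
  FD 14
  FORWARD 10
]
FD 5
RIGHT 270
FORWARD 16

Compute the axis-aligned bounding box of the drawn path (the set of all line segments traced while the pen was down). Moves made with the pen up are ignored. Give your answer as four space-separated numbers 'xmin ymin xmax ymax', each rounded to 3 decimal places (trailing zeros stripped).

Answer: -16 0 85 16

Derivation:
Executing turtle program step by step:
Start: pos=(0,0), heading=0, pen down
BK 16: (0,0) -> (-16,0) [heading=0, draw]
PD: pen down
REPEAT 4 [
  -- iteration 1/4 --
  PU: pen up
  PD: pen down
  FD 14: (-16,0) -> (-2,0) [heading=0, draw]
  FD 10: (-2,0) -> (8,0) [heading=0, draw]
  -- iteration 2/4 --
  PU: pen up
  PD: pen down
  FD 14: (8,0) -> (22,0) [heading=0, draw]
  FD 10: (22,0) -> (32,0) [heading=0, draw]
  -- iteration 3/4 --
  PU: pen up
  PD: pen down
  FD 14: (32,0) -> (46,0) [heading=0, draw]
  FD 10: (46,0) -> (56,0) [heading=0, draw]
  -- iteration 4/4 --
  PU: pen up
  PD: pen down
  FD 14: (56,0) -> (70,0) [heading=0, draw]
  FD 10: (70,0) -> (80,0) [heading=0, draw]
]
FD 5: (80,0) -> (85,0) [heading=0, draw]
RT 270: heading 0 -> 90
FD 16: (85,0) -> (85,16) [heading=90, draw]
Final: pos=(85,16), heading=90, 11 segment(s) drawn

Segment endpoints: x in {-16, -2, 0, 8, 22, 32, 46, 56, 70, 80, 85}, y in {0, 16}
xmin=-16, ymin=0, xmax=85, ymax=16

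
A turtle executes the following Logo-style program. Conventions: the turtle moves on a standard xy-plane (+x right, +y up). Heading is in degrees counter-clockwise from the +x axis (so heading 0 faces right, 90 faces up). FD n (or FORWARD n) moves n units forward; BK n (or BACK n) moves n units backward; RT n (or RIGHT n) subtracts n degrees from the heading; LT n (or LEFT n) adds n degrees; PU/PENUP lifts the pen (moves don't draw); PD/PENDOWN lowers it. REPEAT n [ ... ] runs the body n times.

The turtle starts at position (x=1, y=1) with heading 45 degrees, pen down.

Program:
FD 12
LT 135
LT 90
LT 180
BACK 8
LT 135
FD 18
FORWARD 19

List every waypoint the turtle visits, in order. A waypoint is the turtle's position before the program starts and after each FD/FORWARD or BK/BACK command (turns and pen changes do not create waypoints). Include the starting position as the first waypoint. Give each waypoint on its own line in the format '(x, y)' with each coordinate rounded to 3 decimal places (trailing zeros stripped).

Answer: (1, 1)
(9.485, 9.485)
(9.485, 1.485)
(-3.243, -11.243)
(-16.678, -24.678)

Derivation:
Executing turtle program step by step:
Start: pos=(1,1), heading=45, pen down
FD 12: (1,1) -> (9.485,9.485) [heading=45, draw]
LT 135: heading 45 -> 180
LT 90: heading 180 -> 270
LT 180: heading 270 -> 90
BK 8: (9.485,9.485) -> (9.485,1.485) [heading=90, draw]
LT 135: heading 90 -> 225
FD 18: (9.485,1.485) -> (-3.243,-11.243) [heading=225, draw]
FD 19: (-3.243,-11.243) -> (-16.678,-24.678) [heading=225, draw]
Final: pos=(-16.678,-24.678), heading=225, 4 segment(s) drawn
Waypoints (5 total):
(1, 1)
(9.485, 9.485)
(9.485, 1.485)
(-3.243, -11.243)
(-16.678, -24.678)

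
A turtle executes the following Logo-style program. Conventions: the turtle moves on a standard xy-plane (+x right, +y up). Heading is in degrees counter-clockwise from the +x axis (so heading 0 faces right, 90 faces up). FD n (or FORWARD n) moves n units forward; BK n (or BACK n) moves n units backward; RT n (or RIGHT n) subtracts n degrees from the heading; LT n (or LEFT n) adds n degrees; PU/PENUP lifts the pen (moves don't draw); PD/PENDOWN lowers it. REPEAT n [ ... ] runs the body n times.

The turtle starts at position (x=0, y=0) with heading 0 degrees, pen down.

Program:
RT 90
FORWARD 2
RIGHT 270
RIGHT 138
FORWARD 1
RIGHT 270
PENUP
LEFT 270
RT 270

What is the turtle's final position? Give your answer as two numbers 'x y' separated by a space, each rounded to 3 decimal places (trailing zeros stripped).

Executing turtle program step by step:
Start: pos=(0,0), heading=0, pen down
RT 90: heading 0 -> 270
FD 2: (0,0) -> (0,-2) [heading=270, draw]
RT 270: heading 270 -> 0
RT 138: heading 0 -> 222
FD 1: (0,-2) -> (-0.743,-2.669) [heading=222, draw]
RT 270: heading 222 -> 312
PU: pen up
LT 270: heading 312 -> 222
RT 270: heading 222 -> 312
Final: pos=(-0.743,-2.669), heading=312, 2 segment(s) drawn

Answer: -0.743 -2.669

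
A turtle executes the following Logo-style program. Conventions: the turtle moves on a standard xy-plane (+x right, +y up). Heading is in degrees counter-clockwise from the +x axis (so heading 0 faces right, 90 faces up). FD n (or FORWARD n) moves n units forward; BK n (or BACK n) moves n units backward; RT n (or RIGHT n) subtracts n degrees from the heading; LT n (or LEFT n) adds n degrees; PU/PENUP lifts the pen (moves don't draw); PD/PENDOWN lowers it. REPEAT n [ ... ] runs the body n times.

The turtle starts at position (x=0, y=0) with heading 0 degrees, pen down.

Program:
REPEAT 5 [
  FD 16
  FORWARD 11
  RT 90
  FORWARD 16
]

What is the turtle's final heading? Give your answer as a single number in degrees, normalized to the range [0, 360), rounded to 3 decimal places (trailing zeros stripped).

Answer: 270

Derivation:
Executing turtle program step by step:
Start: pos=(0,0), heading=0, pen down
REPEAT 5 [
  -- iteration 1/5 --
  FD 16: (0,0) -> (16,0) [heading=0, draw]
  FD 11: (16,0) -> (27,0) [heading=0, draw]
  RT 90: heading 0 -> 270
  FD 16: (27,0) -> (27,-16) [heading=270, draw]
  -- iteration 2/5 --
  FD 16: (27,-16) -> (27,-32) [heading=270, draw]
  FD 11: (27,-32) -> (27,-43) [heading=270, draw]
  RT 90: heading 270 -> 180
  FD 16: (27,-43) -> (11,-43) [heading=180, draw]
  -- iteration 3/5 --
  FD 16: (11,-43) -> (-5,-43) [heading=180, draw]
  FD 11: (-5,-43) -> (-16,-43) [heading=180, draw]
  RT 90: heading 180 -> 90
  FD 16: (-16,-43) -> (-16,-27) [heading=90, draw]
  -- iteration 4/5 --
  FD 16: (-16,-27) -> (-16,-11) [heading=90, draw]
  FD 11: (-16,-11) -> (-16,0) [heading=90, draw]
  RT 90: heading 90 -> 0
  FD 16: (-16,0) -> (0,0) [heading=0, draw]
  -- iteration 5/5 --
  FD 16: (0,0) -> (16,0) [heading=0, draw]
  FD 11: (16,0) -> (27,0) [heading=0, draw]
  RT 90: heading 0 -> 270
  FD 16: (27,0) -> (27,-16) [heading=270, draw]
]
Final: pos=(27,-16), heading=270, 15 segment(s) drawn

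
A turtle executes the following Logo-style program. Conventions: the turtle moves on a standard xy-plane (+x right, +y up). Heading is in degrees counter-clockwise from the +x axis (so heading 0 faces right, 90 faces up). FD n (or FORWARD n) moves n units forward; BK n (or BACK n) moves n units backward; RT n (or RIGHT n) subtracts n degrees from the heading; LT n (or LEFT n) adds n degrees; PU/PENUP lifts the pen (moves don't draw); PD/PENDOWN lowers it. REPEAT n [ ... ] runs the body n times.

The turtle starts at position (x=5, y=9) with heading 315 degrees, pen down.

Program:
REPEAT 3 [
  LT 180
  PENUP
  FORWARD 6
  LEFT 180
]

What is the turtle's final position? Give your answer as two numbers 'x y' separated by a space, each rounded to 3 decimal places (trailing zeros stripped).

Answer: -7.728 21.728

Derivation:
Executing turtle program step by step:
Start: pos=(5,9), heading=315, pen down
REPEAT 3 [
  -- iteration 1/3 --
  LT 180: heading 315 -> 135
  PU: pen up
  FD 6: (5,9) -> (0.757,13.243) [heading=135, move]
  LT 180: heading 135 -> 315
  -- iteration 2/3 --
  LT 180: heading 315 -> 135
  PU: pen up
  FD 6: (0.757,13.243) -> (-3.485,17.485) [heading=135, move]
  LT 180: heading 135 -> 315
  -- iteration 3/3 --
  LT 180: heading 315 -> 135
  PU: pen up
  FD 6: (-3.485,17.485) -> (-7.728,21.728) [heading=135, move]
  LT 180: heading 135 -> 315
]
Final: pos=(-7.728,21.728), heading=315, 0 segment(s) drawn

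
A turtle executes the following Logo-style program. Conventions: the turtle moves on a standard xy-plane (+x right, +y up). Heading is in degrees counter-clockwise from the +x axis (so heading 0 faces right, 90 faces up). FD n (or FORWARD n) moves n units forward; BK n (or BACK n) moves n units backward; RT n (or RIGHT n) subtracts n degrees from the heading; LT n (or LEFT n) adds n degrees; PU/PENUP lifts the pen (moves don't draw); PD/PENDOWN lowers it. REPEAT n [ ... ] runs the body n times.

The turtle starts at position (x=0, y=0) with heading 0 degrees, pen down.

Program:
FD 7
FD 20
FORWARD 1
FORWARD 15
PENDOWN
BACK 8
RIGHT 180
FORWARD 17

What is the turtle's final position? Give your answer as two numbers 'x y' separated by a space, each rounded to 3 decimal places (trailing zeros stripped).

Executing turtle program step by step:
Start: pos=(0,0), heading=0, pen down
FD 7: (0,0) -> (7,0) [heading=0, draw]
FD 20: (7,0) -> (27,0) [heading=0, draw]
FD 1: (27,0) -> (28,0) [heading=0, draw]
FD 15: (28,0) -> (43,0) [heading=0, draw]
PD: pen down
BK 8: (43,0) -> (35,0) [heading=0, draw]
RT 180: heading 0 -> 180
FD 17: (35,0) -> (18,0) [heading=180, draw]
Final: pos=(18,0), heading=180, 6 segment(s) drawn

Answer: 18 0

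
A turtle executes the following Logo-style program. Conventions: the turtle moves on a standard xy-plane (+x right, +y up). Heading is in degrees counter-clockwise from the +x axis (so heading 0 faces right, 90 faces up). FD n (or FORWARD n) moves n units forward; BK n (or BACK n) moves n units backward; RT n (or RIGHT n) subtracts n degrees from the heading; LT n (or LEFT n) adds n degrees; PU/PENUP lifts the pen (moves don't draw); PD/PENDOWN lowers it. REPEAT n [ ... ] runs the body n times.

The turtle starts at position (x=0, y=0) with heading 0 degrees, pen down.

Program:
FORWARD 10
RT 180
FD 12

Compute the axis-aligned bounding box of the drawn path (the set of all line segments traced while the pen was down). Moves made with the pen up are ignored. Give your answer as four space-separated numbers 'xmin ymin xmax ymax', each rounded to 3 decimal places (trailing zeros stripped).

Executing turtle program step by step:
Start: pos=(0,0), heading=0, pen down
FD 10: (0,0) -> (10,0) [heading=0, draw]
RT 180: heading 0 -> 180
FD 12: (10,0) -> (-2,0) [heading=180, draw]
Final: pos=(-2,0), heading=180, 2 segment(s) drawn

Segment endpoints: x in {-2, 0, 10}, y in {0, 0}
xmin=-2, ymin=0, xmax=10, ymax=0

Answer: -2 0 10 0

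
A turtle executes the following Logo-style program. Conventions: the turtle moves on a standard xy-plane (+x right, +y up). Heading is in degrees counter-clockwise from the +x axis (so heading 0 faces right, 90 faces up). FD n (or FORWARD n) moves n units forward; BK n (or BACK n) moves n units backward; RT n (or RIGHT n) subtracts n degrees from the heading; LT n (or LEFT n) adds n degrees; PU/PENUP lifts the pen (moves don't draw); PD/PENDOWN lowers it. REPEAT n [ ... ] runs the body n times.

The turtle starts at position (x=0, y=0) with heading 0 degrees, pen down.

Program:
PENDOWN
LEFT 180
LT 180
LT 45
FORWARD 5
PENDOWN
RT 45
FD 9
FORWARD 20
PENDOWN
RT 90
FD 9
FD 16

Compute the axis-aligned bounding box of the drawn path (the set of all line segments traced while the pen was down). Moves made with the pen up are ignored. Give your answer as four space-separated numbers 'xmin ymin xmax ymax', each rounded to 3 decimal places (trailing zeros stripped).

Answer: 0 -21.464 32.536 3.536

Derivation:
Executing turtle program step by step:
Start: pos=(0,0), heading=0, pen down
PD: pen down
LT 180: heading 0 -> 180
LT 180: heading 180 -> 0
LT 45: heading 0 -> 45
FD 5: (0,0) -> (3.536,3.536) [heading=45, draw]
PD: pen down
RT 45: heading 45 -> 0
FD 9: (3.536,3.536) -> (12.536,3.536) [heading=0, draw]
FD 20: (12.536,3.536) -> (32.536,3.536) [heading=0, draw]
PD: pen down
RT 90: heading 0 -> 270
FD 9: (32.536,3.536) -> (32.536,-5.464) [heading=270, draw]
FD 16: (32.536,-5.464) -> (32.536,-21.464) [heading=270, draw]
Final: pos=(32.536,-21.464), heading=270, 5 segment(s) drawn

Segment endpoints: x in {0, 3.536, 12.536, 32.536}, y in {-21.464, -5.464, 0, 3.536, 3.536, 3.536}
xmin=0, ymin=-21.464, xmax=32.536, ymax=3.536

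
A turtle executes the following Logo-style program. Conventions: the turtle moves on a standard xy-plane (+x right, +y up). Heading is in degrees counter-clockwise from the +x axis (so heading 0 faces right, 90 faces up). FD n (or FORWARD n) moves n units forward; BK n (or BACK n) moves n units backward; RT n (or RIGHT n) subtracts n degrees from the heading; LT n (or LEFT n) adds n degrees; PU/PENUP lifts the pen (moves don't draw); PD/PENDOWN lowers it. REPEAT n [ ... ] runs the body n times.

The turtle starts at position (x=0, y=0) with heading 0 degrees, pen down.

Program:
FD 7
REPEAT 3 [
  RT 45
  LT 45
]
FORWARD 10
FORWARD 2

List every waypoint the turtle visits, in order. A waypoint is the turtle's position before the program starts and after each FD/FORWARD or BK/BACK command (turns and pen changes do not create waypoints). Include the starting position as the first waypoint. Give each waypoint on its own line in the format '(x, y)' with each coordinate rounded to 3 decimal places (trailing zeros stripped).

Answer: (0, 0)
(7, 0)
(17, 0)
(19, 0)

Derivation:
Executing turtle program step by step:
Start: pos=(0,0), heading=0, pen down
FD 7: (0,0) -> (7,0) [heading=0, draw]
REPEAT 3 [
  -- iteration 1/3 --
  RT 45: heading 0 -> 315
  LT 45: heading 315 -> 0
  -- iteration 2/3 --
  RT 45: heading 0 -> 315
  LT 45: heading 315 -> 0
  -- iteration 3/3 --
  RT 45: heading 0 -> 315
  LT 45: heading 315 -> 0
]
FD 10: (7,0) -> (17,0) [heading=0, draw]
FD 2: (17,0) -> (19,0) [heading=0, draw]
Final: pos=(19,0), heading=0, 3 segment(s) drawn
Waypoints (4 total):
(0, 0)
(7, 0)
(17, 0)
(19, 0)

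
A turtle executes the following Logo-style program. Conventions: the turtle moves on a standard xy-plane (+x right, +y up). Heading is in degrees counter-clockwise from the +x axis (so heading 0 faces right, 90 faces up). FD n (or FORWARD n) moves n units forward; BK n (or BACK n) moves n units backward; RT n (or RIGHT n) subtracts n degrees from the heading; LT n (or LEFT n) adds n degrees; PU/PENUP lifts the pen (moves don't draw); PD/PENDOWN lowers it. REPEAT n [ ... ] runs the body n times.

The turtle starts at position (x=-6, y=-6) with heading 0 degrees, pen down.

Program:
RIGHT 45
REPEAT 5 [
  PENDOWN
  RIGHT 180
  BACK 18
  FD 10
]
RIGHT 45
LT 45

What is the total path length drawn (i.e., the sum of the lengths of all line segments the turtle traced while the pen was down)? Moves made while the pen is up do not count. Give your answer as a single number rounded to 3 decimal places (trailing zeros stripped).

Answer: 140

Derivation:
Executing turtle program step by step:
Start: pos=(-6,-6), heading=0, pen down
RT 45: heading 0 -> 315
REPEAT 5 [
  -- iteration 1/5 --
  PD: pen down
  RT 180: heading 315 -> 135
  BK 18: (-6,-6) -> (6.728,-18.728) [heading=135, draw]
  FD 10: (6.728,-18.728) -> (-0.343,-11.657) [heading=135, draw]
  -- iteration 2/5 --
  PD: pen down
  RT 180: heading 135 -> 315
  BK 18: (-0.343,-11.657) -> (-13.071,1.071) [heading=315, draw]
  FD 10: (-13.071,1.071) -> (-6,-6) [heading=315, draw]
  -- iteration 3/5 --
  PD: pen down
  RT 180: heading 315 -> 135
  BK 18: (-6,-6) -> (6.728,-18.728) [heading=135, draw]
  FD 10: (6.728,-18.728) -> (-0.343,-11.657) [heading=135, draw]
  -- iteration 4/5 --
  PD: pen down
  RT 180: heading 135 -> 315
  BK 18: (-0.343,-11.657) -> (-13.071,1.071) [heading=315, draw]
  FD 10: (-13.071,1.071) -> (-6,-6) [heading=315, draw]
  -- iteration 5/5 --
  PD: pen down
  RT 180: heading 315 -> 135
  BK 18: (-6,-6) -> (6.728,-18.728) [heading=135, draw]
  FD 10: (6.728,-18.728) -> (-0.343,-11.657) [heading=135, draw]
]
RT 45: heading 135 -> 90
LT 45: heading 90 -> 135
Final: pos=(-0.343,-11.657), heading=135, 10 segment(s) drawn

Segment lengths:
  seg 1: (-6,-6) -> (6.728,-18.728), length = 18
  seg 2: (6.728,-18.728) -> (-0.343,-11.657), length = 10
  seg 3: (-0.343,-11.657) -> (-13.071,1.071), length = 18
  seg 4: (-13.071,1.071) -> (-6,-6), length = 10
  seg 5: (-6,-6) -> (6.728,-18.728), length = 18
  seg 6: (6.728,-18.728) -> (-0.343,-11.657), length = 10
  seg 7: (-0.343,-11.657) -> (-13.071,1.071), length = 18
  seg 8: (-13.071,1.071) -> (-6,-6), length = 10
  seg 9: (-6,-6) -> (6.728,-18.728), length = 18
  seg 10: (6.728,-18.728) -> (-0.343,-11.657), length = 10
Total = 140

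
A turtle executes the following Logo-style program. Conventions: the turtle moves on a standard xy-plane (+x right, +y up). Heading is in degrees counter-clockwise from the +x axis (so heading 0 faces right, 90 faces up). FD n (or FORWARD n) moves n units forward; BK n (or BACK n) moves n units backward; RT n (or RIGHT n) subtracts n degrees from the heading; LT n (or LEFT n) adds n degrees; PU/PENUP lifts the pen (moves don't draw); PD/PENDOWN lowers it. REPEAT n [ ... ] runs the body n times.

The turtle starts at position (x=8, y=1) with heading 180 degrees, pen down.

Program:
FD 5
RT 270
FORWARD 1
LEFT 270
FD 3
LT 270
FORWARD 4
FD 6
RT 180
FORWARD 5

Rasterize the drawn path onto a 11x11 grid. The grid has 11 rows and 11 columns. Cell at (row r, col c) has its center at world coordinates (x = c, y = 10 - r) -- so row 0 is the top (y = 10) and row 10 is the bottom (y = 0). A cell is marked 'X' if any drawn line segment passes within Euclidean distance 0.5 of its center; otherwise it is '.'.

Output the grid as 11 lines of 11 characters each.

Segment 0: (8,1) -> (3,1)
Segment 1: (3,1) -> (3,0)
Segment 2: (3,0) -> (0,0)
Segment 3: (0,0) -> (0,4)
Segment 4: (0,4) -> (0,10)
Segment 5: (0,10) -> (0,5)

Answer: X..........
X..........
X..........
X..........
X..........
X..........
X..........
X..........
X..........
X..XXXXXX..
XXXX.......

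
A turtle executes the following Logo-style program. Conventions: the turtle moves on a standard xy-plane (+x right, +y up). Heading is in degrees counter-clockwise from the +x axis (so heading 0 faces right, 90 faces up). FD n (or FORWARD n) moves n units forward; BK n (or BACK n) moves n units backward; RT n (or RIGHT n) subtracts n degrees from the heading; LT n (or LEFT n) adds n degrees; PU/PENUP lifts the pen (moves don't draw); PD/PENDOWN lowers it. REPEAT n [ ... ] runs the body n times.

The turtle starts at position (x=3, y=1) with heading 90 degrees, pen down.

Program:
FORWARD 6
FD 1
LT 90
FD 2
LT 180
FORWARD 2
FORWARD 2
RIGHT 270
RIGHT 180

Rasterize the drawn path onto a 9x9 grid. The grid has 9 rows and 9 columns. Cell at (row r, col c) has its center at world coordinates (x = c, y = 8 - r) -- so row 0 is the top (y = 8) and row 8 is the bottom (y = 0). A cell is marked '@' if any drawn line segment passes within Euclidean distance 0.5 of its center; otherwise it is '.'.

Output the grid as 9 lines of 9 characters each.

Segment 0: (3,1) -> (3,7)
Segment 1: (3,7) -> (3,8)
Segment 2: (3,8) -> (1,8)
Segment 3: (1,8) -> (3,8)
Segment 4: (3,8) -> (5,8)

Answer: .@@@@@...
...@.....
...@.....
...@.....
...@.....
...@.....
...@.....
...@.....
.........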